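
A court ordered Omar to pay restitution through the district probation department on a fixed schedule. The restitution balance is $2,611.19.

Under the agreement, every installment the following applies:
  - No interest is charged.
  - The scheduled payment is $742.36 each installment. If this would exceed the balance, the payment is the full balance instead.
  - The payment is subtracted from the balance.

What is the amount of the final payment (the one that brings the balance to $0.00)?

Installment 1: $2,611.19 − $742.36 → $1,868.83
Installment 2: $1,868.83 − $742.36 → $1,126.47
Installment 3: $1,126.47 − $742.36 → $384.11
Installment 4: $384.11 − $384.11 → $0.00

$384.11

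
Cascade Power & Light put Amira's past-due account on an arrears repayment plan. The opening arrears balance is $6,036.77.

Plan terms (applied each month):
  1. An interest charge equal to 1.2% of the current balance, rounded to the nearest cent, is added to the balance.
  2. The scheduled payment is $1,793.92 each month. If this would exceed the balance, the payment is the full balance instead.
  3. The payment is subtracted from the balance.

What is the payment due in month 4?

$819.83

# | Opening | Interest | Payment | End bal
1 | $6,036.77 | $72.44 | $1,793.92 | $4,315.29
2 | $4,315.29 | $51.78 | $1,793.92 | $2,573.15
3 | $2,573.15 | $30.88 | $1,793.92 | $810.11
4 | $810.11 | $9.72 | $819.83 | $0.00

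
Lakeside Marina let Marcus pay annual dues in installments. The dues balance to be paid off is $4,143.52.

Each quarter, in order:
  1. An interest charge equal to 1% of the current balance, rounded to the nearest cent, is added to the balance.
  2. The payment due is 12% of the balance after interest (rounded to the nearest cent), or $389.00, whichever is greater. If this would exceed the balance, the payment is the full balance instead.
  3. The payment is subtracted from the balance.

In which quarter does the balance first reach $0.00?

11

# | Opening | Interest | Payment | End bal
1 | $4,143.52 | $41.44 | $502.20 | $3,682.76
2 | $3,682.76 | $36.83 | $446.35 | $3,273.24
3 | $3,273.24 | $32.73 | $396.72 | $2,909.25
4 | $2,909.25 | $29.09 | $389.00 | $2,549.34
5 | $2,549.34 | $25.49 | $389.00 | $2,185.83
6 | $2,185.83 | $21.86 | $389.00 | $1,818.69
7 | $1,818.69 | $18.19 | $389.00 | $1,447.88
8 | $1,447.88 | $14.48 | $389.00 | $1,073.36
9 | $1,073.36 | $10.73 | $389.00 | $695.09
10 | $695.09 | $6.95 | $389.00 | $313.04
11 | $313.04 | $3.13 | $316.17 | $0.00
Balance reaches $0.00 in quarter 11.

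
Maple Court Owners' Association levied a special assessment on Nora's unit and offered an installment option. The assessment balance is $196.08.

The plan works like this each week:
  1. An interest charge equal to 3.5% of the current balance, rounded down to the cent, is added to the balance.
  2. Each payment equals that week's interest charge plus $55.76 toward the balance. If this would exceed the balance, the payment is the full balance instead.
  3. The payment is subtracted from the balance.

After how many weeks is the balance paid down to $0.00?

4

# | Opening | Interest | Payment | End bal
1 | $196.08 | $6.86 | $62.62 | $140.32
2 | $140.32 | $4.91 | $60.67 | $84.56
3 | $84.56 | $2.95 | $58.71 | $28.80
4 | $28.80 | $1.00 | $29.80 | $0.00
Balance reaches $0.00 in week 4.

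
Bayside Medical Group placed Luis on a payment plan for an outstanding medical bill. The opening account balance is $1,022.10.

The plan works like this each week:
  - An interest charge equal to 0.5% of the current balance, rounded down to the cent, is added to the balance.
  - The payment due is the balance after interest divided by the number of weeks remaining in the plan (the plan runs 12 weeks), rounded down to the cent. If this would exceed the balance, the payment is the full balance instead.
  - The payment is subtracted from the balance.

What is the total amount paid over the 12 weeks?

$1,055.88

Week 1: $1,022.10 +$5.11 interest = $1,027.21; pay $85.60 → $941.61
Week 2: $941.61 +$4.70 interest = $946.31; pay $86.02 → $860.29
Week 3: $860.29 +$4.30 interest = $864.59; pay $86.45 → $778.14
Week 4: $778.14 +$3.89 interest = $782.03; pay $86.89 → $695.14
Week 5: $695.14 +$3.47 interest = $698.61; pay $87.32 → $611.29
Week 6: $611.29 +$3.05 interest = $614.34; pay $87.76 → $526.58
Week 7: $526.58 +$2.63 interest = $529.21; pay $88.20 → $441.01
Week 8: $441.01 +$2.20 interest = $443.21; pay $88.64 → $354.57
Week 9: $354.57 +$1.77 interest = $356.34; pay $89.08 → $267.26
Week 10: $267.26 +$1.33 interest = $268.59; pay $89.53 → $179.06
Week 11: $179.06 +$0.89 interest = $179.95; pay $89.97 → $89.98
Week 12: $89.98 +$0.44 interest = $90.42; pay $90.42 → $0.00
Total paid: $1,055.88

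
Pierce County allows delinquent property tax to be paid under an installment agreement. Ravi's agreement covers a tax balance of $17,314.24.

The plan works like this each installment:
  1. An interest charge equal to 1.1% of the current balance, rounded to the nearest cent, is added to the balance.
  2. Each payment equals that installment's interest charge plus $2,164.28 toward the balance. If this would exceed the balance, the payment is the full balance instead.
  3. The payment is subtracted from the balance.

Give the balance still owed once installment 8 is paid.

$0.00

# | Opening | Interest | Payment | End bal
1 | $17,314.24 | $190.46 | $2,354.74 | $15,149.96
2 | $15,149.96 | $166.65 | $2,330.93 | $12,985.68
3 | $12,985.68 | $142.84 | $2,307.12 | $10,821.40
4 | $10,821.40 | $119.04 | $2,283.32 | $8,657.12
5 | $8,657.12 | $95.23 | $2,259.51 | $6,492.84
6 | $6,492.84 | $71.42 | $2,235.70 | $4,328.56
7 | $4,328.56 | $47.61 | $2,211.89 | $2,164.28
8 | $2,164.28 | $23.81 | $2,188.09 | $0.00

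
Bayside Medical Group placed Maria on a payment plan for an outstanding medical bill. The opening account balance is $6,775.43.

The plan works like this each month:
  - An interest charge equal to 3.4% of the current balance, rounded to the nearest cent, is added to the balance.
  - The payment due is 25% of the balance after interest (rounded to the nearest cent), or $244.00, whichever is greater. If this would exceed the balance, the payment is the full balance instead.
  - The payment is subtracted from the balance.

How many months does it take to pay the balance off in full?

Month 1: opening $6,775.43; interest $230.36 → $7,005.79; payment $1,751.45; balance $5,254.34
Month 2: opening $5,254.34; interest $178.65 → $5,432.99; payment $1,358.25; balance $4,074.74
Month 3: opening $4,074.74; interest $138.54 → $4,213.28; payment $1,053.32; balance $3,159.96
Month 4: opening $3,159.96; interest $107.44 → $3,267.40; payment $816.85; balance $2,450.55
Month 5: opening $2,450.55; interest $83.32 → $2,533.87; payment $633.47; balance $1,900.40
Month 6: opening $1,900.40; interest $64.61 → $1,965.01; payment $491.25; balance $1,473.76
Month 7: opening $1,473.76; interest $50.11 → $1,523.87; payment $380.97; balance $1,142.90
Month 8: opening $1,142.90; interest $38.86 → $1,181.76; payment $295.44; balance $886.32
Month 9: opening $886.32; interest $30.13 → $916.45; payment $244.00; balance $672.45
Month 10: opening $672.45; interest $22.86 → $695.31; payment $244.00; balance $451.31
Month 11: opening $451.31; interest $15.34 → $466.65; payment $244.00; balance $222.65
Month 12: opening $222.65; interest $7.57 → $230.22; payment $230.22; balance $0.00
Balance reaches $0.00 in month 12.

12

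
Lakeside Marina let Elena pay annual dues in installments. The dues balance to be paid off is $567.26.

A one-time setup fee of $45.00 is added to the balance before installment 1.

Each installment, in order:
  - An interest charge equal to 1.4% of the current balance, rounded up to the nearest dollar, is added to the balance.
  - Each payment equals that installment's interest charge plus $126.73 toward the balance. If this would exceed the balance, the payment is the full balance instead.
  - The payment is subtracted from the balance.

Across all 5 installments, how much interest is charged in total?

$28.00

Installment 1: $612.26 +$9.00 interest = $621.26; pay $135.73 → $485.53
Installment 2: $485.53 +$7.00 interest = $492.53; pay $133.73 → $358.80
Installment 3: $358.80 +$6.00 interest = $364.80; pay $132.73 → $232.07
Installment 4: $232.07 +$4.00 interest = $236.07; pay $130.73 → $105.34
Installment 5: $105.34 +$2.00 interest = $107.34; pay $107.34 → $0.00
Total interest: $9.00 + $7.00 + $6.00 + $4.00 + $2.00 = $28.00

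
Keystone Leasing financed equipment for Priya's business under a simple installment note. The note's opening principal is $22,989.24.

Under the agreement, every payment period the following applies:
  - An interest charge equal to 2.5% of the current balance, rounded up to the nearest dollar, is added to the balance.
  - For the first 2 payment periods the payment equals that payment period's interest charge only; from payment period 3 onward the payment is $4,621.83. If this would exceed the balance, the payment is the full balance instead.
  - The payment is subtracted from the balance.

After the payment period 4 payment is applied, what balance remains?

# | Opening | Interest | Payment | End bal
1 | $22,989.24 | $575.00 | $575.00 | $22,989.24
2 | $22,989.24 | $575.00 | $575.00 | $22,989.24
3 | $22,989.24 | $575.00 | $4,621.83 | $18,942.41
4 | $18,942.41 | $474.00 | $4,621.83 | $14,794.58

$14,794.58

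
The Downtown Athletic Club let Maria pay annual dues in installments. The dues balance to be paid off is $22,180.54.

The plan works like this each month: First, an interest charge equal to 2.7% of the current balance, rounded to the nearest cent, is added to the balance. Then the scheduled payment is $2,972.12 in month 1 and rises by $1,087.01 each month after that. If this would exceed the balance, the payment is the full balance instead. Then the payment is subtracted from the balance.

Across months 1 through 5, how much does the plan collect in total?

$24,219.12

Month 1: $22,180.54 +$598.87 interest = $22,779.41; pay $2,972.12 → $19,807.29
Month 2: $19,807.29 +$534.80 interest = $20,342.09; pay $4,059.13 → $16,282.96
Month 3: $16,282.96 +$439.64 interest = $16,722.60; pay $5,146.14 → $11,576.46
Month 4: $11,576.46 +$312.56 interest = $11,889.02; pay $6,233.15 → $5,655.87
Month 5: $5,655.87 +$152.71 interest = $5,808.58; pay $5,808.58 → $0.00
Total paid: $24,219.12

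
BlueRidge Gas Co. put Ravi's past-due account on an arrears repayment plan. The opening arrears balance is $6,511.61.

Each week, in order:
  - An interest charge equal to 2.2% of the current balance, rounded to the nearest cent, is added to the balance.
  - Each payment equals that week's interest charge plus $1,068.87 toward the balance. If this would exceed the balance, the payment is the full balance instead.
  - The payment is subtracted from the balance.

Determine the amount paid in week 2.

$1,188.61

Week 1: opening $6,511.61; interest $143.26 → $6,654.87; payment $1,212.13; balance $5,442.74
Week 2: opening $5,442.74; interest $119.74 → $5,562.48; payment $1,188.61; balance $4,373.87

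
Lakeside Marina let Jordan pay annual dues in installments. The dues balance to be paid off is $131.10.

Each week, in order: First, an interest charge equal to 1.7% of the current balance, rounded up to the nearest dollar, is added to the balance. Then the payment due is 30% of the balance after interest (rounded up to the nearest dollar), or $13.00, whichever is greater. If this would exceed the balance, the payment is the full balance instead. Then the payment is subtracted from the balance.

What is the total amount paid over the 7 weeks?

Week 1: opening $131.10; interest $3.00 → $134.10; payment $41.00; balance $93.10
Week 2: opening $93.10; interest $2.00 → $95.10; payment $29.00; balance $66.10
Week 3: opening $66.10; interest $2.00 → $68.10; payment $21.00; balance $47.10
Week 4: opening $47.10; interest $1.00 → $48.10; payment $15.00; balance $33.10
Week 5: opening $33.10; interest $1.00 → $34.10; payment $13.00; balance $21.10
Week 6: opening $21.10; interest $1.00 → $22.10; payment $13.00; balance $9.10
Week 7: opening $9.10; interest $1.00 → $10.10; payment $10.10; balance $0.00
Total paid: $142.10

$142.10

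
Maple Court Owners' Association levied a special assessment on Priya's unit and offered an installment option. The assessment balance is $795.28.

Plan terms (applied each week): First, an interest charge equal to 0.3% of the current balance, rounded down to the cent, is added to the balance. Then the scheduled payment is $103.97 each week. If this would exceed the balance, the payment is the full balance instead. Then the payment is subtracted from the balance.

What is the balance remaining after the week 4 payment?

Week 1: $795.28 +$2.38 interest = $797.66; pay $103.97 → $693.69
Week 2: $693.69 +$2.08 interest = $695.77; pay $103.97 → $591.80
Week 3: $591.80 +$1.77 interest = $593.57; pay $103.97 → $489.60
Week 4: $489.60 +$1.46 interest = $491.06; pay $103.97 → $387.09

$387.09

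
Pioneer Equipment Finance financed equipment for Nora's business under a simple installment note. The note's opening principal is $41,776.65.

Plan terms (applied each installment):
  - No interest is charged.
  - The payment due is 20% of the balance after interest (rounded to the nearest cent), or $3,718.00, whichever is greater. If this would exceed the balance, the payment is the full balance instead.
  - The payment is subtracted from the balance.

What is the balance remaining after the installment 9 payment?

$0.00

Installment 1: $41,776.65 − $8,355.33 → $33,421.32
Installment 2: $33,421.32 − $6,684.26 → $26,737.06
Installment 3: $26,737.06 − $5,347.41 → $21,389.65
Installment 4: $21,389.65 − $4,277.93 → $17,111.72
Installment 5: $17,111.72 − $3,718.00 → $13,393.72
Installment 6: $13,393.72 − $3,718.00 → $9,675.72
Installment 7: $9,675.72 − $3,718.00 → $5,957.72
Installment 8: $5,957.72 − $3,718.00 → $2,239.72
Installment 9: $2,239.72 − $2,239.72 → $0.00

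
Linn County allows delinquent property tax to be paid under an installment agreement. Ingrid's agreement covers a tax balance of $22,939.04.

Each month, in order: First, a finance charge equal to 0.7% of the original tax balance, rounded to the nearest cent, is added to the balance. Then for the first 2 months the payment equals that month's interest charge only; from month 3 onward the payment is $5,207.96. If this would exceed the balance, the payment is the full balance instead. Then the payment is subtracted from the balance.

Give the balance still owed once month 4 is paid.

Month 1: opening $22,939.04; interest $160.57 → $23,099.61; payment $160.57; balance $22,939.04
Month 2: opening $22,939.04; interest $160.57 → $23,099.61; payment $160.57; balance $22,939.04
Month 3: opening $22,939.04; interest $160.57 → $23,099.61; payment $5,207.96; balance $17,891.65
Month 4: opening $17,891.65; interest $160.57 → $18,052.22; payment $5,207.96; balance $12,844.26

$12,844.26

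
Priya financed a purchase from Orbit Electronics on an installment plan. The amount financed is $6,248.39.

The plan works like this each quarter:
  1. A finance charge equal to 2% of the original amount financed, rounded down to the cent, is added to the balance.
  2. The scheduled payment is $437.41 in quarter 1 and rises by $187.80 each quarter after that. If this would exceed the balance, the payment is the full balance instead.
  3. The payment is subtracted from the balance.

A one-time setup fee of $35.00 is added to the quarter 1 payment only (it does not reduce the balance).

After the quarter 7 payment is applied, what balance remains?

Quarter 1: opening $6,248.39; interest $124.96 → $6,373.35; payment $437.41 (+ $35.00 fee); balance $5,935.94
Quarter 2: opening $5,935.94; interest $124.96 → $6,060.90; payment $625.21; balance $5,435.69
Quarter 3: opening $5,435.69; interest $124.96 → $5,560.65; payment $813.01; balance $4,747.64
Quarter 4: opening $4,747.64; interest $124.96 → $4,872.60; payment $1,000.81; balance $3,871.79
Quarter 5: opening $3,871.79; interest $124.96 → $3,996.75; payment $1,188.61; balance $2,808.14
Quarter 6: opening $2,808.14; interest $124.96 → $2,933.10; payment $1,376.41; balance $1,556.69
Quarter 7: opening $1,556.69; interest $124.96 → $1,681.65; payment $1,564.21; balance $117.44

$117.44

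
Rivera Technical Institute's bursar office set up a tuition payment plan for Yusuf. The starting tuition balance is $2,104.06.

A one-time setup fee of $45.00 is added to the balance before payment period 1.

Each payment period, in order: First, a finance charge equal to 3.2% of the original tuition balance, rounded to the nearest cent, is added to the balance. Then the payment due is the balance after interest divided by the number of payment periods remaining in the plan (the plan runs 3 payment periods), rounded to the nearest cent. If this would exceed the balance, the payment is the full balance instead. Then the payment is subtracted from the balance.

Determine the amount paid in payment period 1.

$738.80

# | Opening | Interest | Payment | End bal
1 | $2,149.06 | $67.33 | $738.80 | $1,477.59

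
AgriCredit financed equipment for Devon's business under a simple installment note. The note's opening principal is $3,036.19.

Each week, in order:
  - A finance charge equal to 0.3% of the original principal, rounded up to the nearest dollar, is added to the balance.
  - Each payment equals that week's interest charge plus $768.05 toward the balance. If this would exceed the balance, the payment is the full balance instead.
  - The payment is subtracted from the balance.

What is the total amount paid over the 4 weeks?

Week 1: opening $3,036.19; interest $10.00 → $3,046.19; payment $778.05; balance $2,268.14
Week 2: opening $2,268.14; interest $10.00 → $2,278.14; payment $778.05; balance $1,500.09
Week 3: opening $1,500.09; interest $10.00 → $1,510.09; payment $778.05; balance $732.04
Week 4: opening $732.04; interest $10.00 → $742.04; payment $742.04; balance $0.00
Total paid: $3,076.19

$3,076.19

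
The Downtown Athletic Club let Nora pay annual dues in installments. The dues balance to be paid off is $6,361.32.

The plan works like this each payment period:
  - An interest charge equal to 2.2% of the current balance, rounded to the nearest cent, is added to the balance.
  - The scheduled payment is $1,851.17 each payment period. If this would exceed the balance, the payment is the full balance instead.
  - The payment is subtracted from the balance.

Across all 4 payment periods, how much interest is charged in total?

# | Opening | Interest | Payment | End bal
1 | $6,361.32 | $139.95 | $1,851.17 | $4,650.10
2 | $4,650.10 | $102.30 | $1,851.17 | $2,901.23
3 | $2,901.23 | $63.83 | $1,851.17 | $1,113.89
4 | $1,113.89 | $24.51 | $1,138.40 | $0.00
Total interest: $139.95 + $102.30 + $63.83 + $24.51 = $330.59

$330.59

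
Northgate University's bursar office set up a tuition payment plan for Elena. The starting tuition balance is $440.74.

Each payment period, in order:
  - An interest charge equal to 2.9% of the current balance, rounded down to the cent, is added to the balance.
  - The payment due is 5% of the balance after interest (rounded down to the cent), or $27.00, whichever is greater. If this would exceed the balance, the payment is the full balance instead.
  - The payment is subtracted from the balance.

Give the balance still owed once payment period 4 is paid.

# | Opening | Interest | Payment | End bal
1 | $440.74 | $12.78 | $27.00 | $426.52
2 | $426.52 | $12.36 | $27.00 | $411.88
3 | $411.88 | $11.94 | $27.00 | $396.82
4 | $396.82 | $11.50 | $27.00 | $381.32

$381.32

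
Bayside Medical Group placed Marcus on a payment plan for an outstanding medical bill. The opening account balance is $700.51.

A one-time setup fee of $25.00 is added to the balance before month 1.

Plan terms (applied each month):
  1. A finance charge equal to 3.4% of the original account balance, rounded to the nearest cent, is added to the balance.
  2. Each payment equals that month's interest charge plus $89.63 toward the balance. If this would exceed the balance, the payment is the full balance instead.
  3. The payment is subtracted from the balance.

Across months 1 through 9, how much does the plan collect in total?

# | Opening | Interest | Payment | End bal
1 | $725.51 | $23.82 | $113.45 | $635.88
2 | $635.88 | $23.82 | $113.45 | $546.25
3 | $546.25 | $23.82 | $113.45 | $456.62
4 | $456.62 | $23.82 | $113.45 | $366.99
5 | $366.99 | $23.82 | $113.45 | $277.36
6 | $277.36 | $23.82 | $113.45 | $187.73
7 | $187.73 | $23.82 | $113.45 | $98.10
8 | $98.10 | $23.82 | $113.45 | $8.47
9 | $8.47 | $23.82 | $32.29 | $0.00
Total paid: $939.89

$939.89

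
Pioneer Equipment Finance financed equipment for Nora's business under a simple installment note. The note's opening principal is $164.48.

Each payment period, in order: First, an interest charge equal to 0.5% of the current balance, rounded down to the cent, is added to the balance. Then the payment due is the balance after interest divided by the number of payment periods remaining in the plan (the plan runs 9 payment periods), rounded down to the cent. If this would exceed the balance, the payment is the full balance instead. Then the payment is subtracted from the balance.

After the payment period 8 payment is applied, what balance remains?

$19.02

Payment period 1: $164.48 +$0.82 interest = $165.30; pay $18.36 → $146.94
Payment period 2: $146.94 +$0.73 interest = $147.67; pay $18.45 → $129.22
Payment period 3: $129.22 +$0.64 interest = $129.86; pay $18.55 → $111.31
Payment period 4: $111.31 +$0.55 interest = $111.86; pay $18.64 → $93.22
Payment period 5: $93.22 +$0.46 interest = $93.68; pay $18.73 → $74.95
Payment period 6: $74.95 +$0.37 interest = $75.32; pay $18.83 → $56.49
Payment period 7: $56.49 +$0.28 interest = $56.77; pay $18.92 → $37.85
Payment period 8: $37.85 +$0.18 interest = $38.03; pay $19.01 → $19.02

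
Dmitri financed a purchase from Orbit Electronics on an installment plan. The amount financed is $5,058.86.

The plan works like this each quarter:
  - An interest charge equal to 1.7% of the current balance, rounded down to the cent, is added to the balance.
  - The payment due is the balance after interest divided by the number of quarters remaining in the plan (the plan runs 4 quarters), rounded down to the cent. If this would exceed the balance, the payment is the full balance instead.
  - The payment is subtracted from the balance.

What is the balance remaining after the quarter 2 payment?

Quarter 1: opening $5,058.86; interest $86.00 → $5,144.86; payment $1,286.21; balance $3,858.65
Quarter 2: opening $3,858.65; interest $65.59 → $3,924.24; payment $1,308.08; balance $2,616.16

$2,616.16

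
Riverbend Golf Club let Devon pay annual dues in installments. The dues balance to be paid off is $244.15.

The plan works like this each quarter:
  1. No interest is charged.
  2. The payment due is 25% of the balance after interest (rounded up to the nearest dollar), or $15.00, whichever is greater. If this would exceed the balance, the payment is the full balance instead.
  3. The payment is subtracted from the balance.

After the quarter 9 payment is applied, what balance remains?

$0.00

Quarter 1: opening $244.15; payment $62.00; balance $182.15
Quarter 2: opening $182.15; payment $46.00; balance $136.15
Quarter 3: opening $136.15; payment $35.00; balance $101.15
Quarter 4: opening $101.15; payment $26.00; balance $75.15
Quarter 5: opening $75.15; payment $19.00; balance $56.15
Quarter 6: opening $56.15; payment $15.00; balance $41.15
Quarter 7: opening $41.15; payment $15.00; balance $26.15
Quarter 8: opening $26.15; payment $15.00; balance $11.15
Quarter 9: opening $11.15; payment $11.15; balance $0.00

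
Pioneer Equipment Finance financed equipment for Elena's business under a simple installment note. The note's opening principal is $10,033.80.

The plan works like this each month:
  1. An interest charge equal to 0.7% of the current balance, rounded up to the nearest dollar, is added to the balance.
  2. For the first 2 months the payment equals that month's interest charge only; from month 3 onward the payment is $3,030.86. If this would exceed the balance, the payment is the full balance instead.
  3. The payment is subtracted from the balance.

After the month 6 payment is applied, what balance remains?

$0.00

Month 1: opening $10,033.80; interest $71.00 → $10,104.80; payment $71.00; balance $10,033.80
Month 2: opening $10,033.80; interest $71.00 → $10,104.80; payment $71.00; balance $10,033.80
Month 3: opening $10,033.80; interest $71.00 → $10,104.80; payment $3,030.86; balance $7,073.94
Month 4: opening $7,073.94; interest $50.00 → $7,123.94; payment $3,030.86; balance $4,093.08
Month 5: opening $4,093.08; interest $29.00 → $4,122.08; payment $3,030.86; balance $1,091.22
Month 6: opening $1,091.22; interest $8.00 → $1,099.22; payment $1,099.22; balance $0.00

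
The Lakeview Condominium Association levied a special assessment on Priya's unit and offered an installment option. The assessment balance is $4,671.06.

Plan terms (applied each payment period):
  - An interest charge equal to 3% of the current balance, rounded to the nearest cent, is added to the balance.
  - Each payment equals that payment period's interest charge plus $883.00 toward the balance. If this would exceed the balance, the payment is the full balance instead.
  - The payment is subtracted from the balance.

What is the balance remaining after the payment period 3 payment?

$2,022.06

Payment period 1: opening $4,671.06; interest $140.13 → $4,811.19; payment $1,023.13; balance $3,788.06
Payment period 2: opening $3,788.06; interest $113.64 → $3,901.70; payment $996.64; balance $2,905.06
Payment period 3: opening $2,905.06; interest $87.15 → $2,992.21; payment $970.15; balance $2,022.06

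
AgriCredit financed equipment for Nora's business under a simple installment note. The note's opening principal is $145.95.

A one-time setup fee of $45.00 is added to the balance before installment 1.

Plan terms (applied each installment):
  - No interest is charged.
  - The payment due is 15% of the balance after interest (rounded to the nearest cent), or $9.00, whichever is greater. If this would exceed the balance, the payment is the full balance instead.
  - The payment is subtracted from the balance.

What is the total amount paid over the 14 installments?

# | Opening | Payment | End bal
1 | $190.95 | $28.64 | $162.31
2 | $162.31 | $24.35 | $137.96
3 | $137.96 | $20.69 | $117.27
4 | $117.27 | $17.59 | $99.68
5 | $99.68 | $14.95 | $84.73
6 | $84.73 | $12.71 | $72.02
7 | $72.02 | $10.80 | $61.22
8 | $61.22 | $9.18 | $52.04
9 | $52.04 | $9.00 | $43.04
10 | $43.04 | $9.00 | $34.04
11 | $34.04 | $9.00 | $25.04
12 | $25.04 | $9.00 | $16.04
13 | $16.04 | $9.00 | $7.04
14 | $7.04 | $7.04 | $0.00
Total paid: $190.95

$190.95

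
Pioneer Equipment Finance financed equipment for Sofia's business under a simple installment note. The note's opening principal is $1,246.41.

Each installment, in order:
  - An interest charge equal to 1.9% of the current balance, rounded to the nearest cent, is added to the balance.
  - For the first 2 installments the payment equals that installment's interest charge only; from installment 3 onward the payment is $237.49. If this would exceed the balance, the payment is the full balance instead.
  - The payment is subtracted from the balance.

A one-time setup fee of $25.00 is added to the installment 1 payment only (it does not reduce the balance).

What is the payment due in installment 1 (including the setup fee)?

$48.68

Installment 1: $1,246.41 +$23.68 interest = $1,270.09; pay $23.68 (+ $25.00 fee) → $1,246.41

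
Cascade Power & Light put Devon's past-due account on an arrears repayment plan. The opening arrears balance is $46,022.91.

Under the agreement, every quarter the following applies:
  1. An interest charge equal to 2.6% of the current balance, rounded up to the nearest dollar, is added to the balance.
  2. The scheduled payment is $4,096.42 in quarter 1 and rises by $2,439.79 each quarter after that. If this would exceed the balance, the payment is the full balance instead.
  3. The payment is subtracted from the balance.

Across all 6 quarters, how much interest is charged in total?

# | Opening | Interest | Payment | End bal
1 | $46,022.91 | $1,197.00 | $4,096.42 | $43,123.49
2 | $43,123.49 | $1,122.00 | $6,536.21 | $37,709.28
3 | $37,709.28 | $981.00 | $8,976.00 | $29,714.28
4 | $29,714.28 | $773.00 | $11,415.79 | $19,071.49
5 | $19,071.49 | $496.00 | $13,855.58 | $5,711.91
6 | $5,711.91 | $149.00 | $5,860.91 | $0.00
Total interest: $1,197.00 + $1,122.00 + $981.00 + $773.00 + $496.00 + $149.00 = $4,718.00

$4,718.00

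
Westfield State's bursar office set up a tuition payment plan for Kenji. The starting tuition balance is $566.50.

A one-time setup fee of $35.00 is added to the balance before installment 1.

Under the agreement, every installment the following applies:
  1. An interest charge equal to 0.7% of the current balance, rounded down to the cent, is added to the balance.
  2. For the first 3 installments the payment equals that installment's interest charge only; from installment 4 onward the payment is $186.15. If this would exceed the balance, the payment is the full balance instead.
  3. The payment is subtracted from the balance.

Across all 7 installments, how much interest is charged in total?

# | Opening | Interest | Payment | End bal
1 | $601.50 | $4.21 | $4.21 | $601.50
2 | $601.50 | $4.21 | $4.21 | $601.50
3 | $601.50 | $4.21 | $4.21 | $601.50
4 | $601.50 | $4.21 | $186.15 | $419.56
5 | $419.56 | $2.93 | $186.15 | $236.34
6 | $236.34 | $1.65 | $186.15 | $51.84
7 | $51.84 | $0.36 | $52.20 | $0.00
Total interest: $4.21 + $4.21 + $4.21 + $4.21 + $2.93 + $1.65 + $0.36 = $21.78

$21.78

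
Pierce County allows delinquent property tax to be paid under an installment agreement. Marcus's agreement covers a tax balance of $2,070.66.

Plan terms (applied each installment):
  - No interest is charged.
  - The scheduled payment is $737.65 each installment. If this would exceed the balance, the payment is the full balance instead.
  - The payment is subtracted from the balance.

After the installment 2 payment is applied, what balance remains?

$595.36

Installment 1: opening $2,070.66; payment $737.65; balance $1,333.01
Installment 2: opening $1,333.01; payment $737.65; balance $595.36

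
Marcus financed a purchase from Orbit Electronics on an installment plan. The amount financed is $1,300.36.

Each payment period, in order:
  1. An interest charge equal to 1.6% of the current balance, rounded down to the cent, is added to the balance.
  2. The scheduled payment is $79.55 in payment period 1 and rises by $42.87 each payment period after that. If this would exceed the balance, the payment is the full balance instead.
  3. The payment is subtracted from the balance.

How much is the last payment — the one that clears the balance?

Payment period 1: $1,300.36 +$20.80 interest = $1,321.16; pay $79.55 → $1,241.61
Payment period 2: $1,241.61 +$19.86 interest = $1,261.47; pay $122.42 → $1,139.05
Payment period 3: $1,139.05 +$18.22 interest = $1,157.27; pay $165.29 → $991.98
Payment period 4: $991.98 +$15.87 interest = $1,007.85; pay $208.16 → $799.69
Payment period 5: $799.69 +$12.79 interest = $812.48; pay $251.03 → $561.45
Payment period 6: $561.45 +$8.98 interest = $570.43; pay $293.90 → $276.53
Payment period 7: $276.53 +$4.42 interest = $280.95; pay $280.95 → $0.00

$280.95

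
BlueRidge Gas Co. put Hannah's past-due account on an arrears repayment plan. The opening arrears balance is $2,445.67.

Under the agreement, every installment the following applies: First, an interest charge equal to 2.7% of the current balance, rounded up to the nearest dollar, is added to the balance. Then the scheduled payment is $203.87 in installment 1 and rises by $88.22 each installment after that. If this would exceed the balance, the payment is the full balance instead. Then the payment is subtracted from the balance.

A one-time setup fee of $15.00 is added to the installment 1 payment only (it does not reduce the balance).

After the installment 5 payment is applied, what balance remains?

Installment 1: $2,445.67 +$67.00 interest = $2,512.67; pay $203.87 (+ $15.00 fee) → $2,308.80
Installment 2: $2,308.80 +$63.00 interest = $2,371.80; pay $292.09 → $2,079.71
Installment 3: $2,079.71 +$57.00 interest = $2,136.71; pay $380.31 → $1,756.40
Installment 4: $1,756.40 +$48.00 interest = $1,804.40; pay $468.53 → $1,335.87
Installment 5: $1,335.87 +$37.00 interest = $1,372.87; pay $556.75 → $816.12

$816.12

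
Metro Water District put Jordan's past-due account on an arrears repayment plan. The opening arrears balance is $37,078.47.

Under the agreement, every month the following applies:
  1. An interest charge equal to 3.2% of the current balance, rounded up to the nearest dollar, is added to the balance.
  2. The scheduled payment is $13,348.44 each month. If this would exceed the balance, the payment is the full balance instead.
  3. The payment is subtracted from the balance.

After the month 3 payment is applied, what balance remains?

# | Opening | Interest | Payment | End bal
1 | $37,078.47 | $1,187.00 | $13,348.44 | $24,917.03
2 | $24,917.03 | $798.00 | $13,348.44 | $12,366.59
3 | $12,366.59 | $396.00 | $12,762.59 | $0.00

$0.00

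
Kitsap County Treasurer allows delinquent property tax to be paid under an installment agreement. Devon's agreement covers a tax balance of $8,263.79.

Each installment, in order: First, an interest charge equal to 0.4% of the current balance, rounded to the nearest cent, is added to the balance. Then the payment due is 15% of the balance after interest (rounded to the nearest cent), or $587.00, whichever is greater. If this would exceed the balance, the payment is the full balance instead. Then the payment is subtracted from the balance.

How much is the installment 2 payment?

Installment 1: opening $8,263.79; interest $33.06 → $8,296.85; payment $1,244.53; balance $7,052.32
Installment 2: opening $7,052.32; interest $28.21 → $7,080.53; payment $1,062.08; balance $6,018.45

$1,062.08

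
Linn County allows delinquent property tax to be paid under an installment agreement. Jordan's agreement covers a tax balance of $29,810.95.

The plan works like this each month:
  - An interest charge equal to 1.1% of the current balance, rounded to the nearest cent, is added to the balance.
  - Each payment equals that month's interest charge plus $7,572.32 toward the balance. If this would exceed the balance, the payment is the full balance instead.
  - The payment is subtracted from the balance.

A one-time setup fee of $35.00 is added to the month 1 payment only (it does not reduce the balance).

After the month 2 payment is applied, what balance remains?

$14,666.31

Month 1: opening $29,810.95; interest $327.92 → $30,138.87; payment $7,900.24 (+ $35.00 fee); balance $22,238.63
Month 2: opening $22,238.63; interest $244.62 → $22,483.25; payment $7,816.94; balance $14,666.31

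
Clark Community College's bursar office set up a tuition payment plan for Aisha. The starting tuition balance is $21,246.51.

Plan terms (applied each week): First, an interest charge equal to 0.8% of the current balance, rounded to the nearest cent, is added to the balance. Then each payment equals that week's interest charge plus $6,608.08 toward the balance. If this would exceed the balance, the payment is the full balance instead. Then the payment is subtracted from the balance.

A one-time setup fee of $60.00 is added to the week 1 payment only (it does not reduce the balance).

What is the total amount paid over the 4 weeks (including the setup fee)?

Week 1: $21,246.51 +$169.97 interest = $21,416.48; pay $6,778.05 (+ $60.00 fee) → $14,638.43
Week 2: $14,638.43 +$117.11 interest = $14,755.54; pay $6,725.19 → $8,030.35
Week 3: $8,030.35 +$64.24 interest = $8,094.59; pay $6,672.32 → $1,422.27
Week 4: $1,422.27 +$11.38 interest = $1,433.65; pay $1,433.65 → $0.00
Total paid: $21,669.21

$21,669.21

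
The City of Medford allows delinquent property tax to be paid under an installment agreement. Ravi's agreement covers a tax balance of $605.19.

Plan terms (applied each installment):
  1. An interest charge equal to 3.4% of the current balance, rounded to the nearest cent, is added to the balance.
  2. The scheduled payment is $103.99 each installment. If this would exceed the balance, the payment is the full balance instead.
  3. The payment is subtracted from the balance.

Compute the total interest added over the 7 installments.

$81.00

Installment 1: $605.19 +$20.58 interest = $625.77; pay $103.99 → $521.78
Installment 2: $521.78 +$17.74 interest = $539.52; pay $103.99 → $435.53
Installment 3: $435.53 +$14.81 interest = $450.34; pay $103.99 → $346.35
Installment 4: $346.35 +$11.78 interest = $358.13; pay $103.99 → $254.14
Installment 5: $254.14 +$8.64 interest = $262.78; pay $103.99 → $158.79
Installment 6: $158.79 +$5.40 interest = $164.19; pay $103.99 → $60.20
Installment 7: $60.20 +$2.05 interest = $62.25; pay $62.25 → $0.00
Total interest: $20.58 + $17.74 + $14.81 + $11.78 + $8.64 + $5.40 + $2.05 = $81.00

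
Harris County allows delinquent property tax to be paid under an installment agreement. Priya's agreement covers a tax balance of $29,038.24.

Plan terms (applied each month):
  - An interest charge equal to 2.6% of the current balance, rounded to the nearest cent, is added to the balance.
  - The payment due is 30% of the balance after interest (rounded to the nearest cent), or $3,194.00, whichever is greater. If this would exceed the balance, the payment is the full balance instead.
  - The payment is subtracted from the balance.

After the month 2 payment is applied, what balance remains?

Month 1: $29,038.24 +$754.99 interest = $29,793.23; pay $8,937.97 → $20,855.26
Month 2: $20,855.26 +$542.24 interest = $21,397.50; pay $6,419.25 → $14,978.25

$14,978.25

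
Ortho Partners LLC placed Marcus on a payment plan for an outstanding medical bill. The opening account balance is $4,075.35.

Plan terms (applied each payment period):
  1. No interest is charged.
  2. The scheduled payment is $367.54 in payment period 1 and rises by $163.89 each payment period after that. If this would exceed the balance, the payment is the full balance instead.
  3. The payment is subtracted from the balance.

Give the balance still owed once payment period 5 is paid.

Payment period 1: opening $4,075.35; payment $367.54; balance $3,707.81
Payment period 2: opening $3,707.81; payment $531.43; balance $3,176.38
Payment period 3: opening $3,176.38; payment $695.32; balance $2,481.06
Payment period 4: opening $2,481.06; payment $859.21; balance $1,621.85
Payment period 5: opening $1,621.85; payment $1,023.10; balance $598.75

$598.75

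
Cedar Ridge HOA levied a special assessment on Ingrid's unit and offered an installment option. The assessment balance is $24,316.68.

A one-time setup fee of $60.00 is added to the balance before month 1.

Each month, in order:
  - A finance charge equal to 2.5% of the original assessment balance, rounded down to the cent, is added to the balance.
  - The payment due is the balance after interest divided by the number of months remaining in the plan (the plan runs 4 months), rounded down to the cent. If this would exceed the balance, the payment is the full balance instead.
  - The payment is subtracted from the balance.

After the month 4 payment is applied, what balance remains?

# | Opening | Interest | Payment | End bal
1 | $24,376.68 | $607.91 | $6,246.14 | $18,738.45
2 | $18,738.45 | $607.91 | $6,448.78 | $12,897.58
3 | $12,897.58 | $607.91 | $6,752.74 | $6,752.75
4 | $6,752.75 | $607.91 | $7,360.66 | $0.00

$0.00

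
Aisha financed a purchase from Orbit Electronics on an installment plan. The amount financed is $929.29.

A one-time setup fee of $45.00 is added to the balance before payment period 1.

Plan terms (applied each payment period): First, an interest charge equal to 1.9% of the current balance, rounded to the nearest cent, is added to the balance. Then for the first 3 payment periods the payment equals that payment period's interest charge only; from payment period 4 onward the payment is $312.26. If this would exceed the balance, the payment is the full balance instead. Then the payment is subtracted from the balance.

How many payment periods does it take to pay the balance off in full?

# | Opening | Interest | Payment | End bal
1 | $974.29 | $18.51 | $18.51 | $974.29
2 | $974.29 | $18.51 | $18.51 | $974.29
3 | $974.29 | $18.51 | $18.51 | $974.29
4 | $974.29 | $18.51 | $312.26 | $680.54
5 | $680.54 | $12.93 | $312.26 | $381.21
6 | $381.21 | $7.24 | $312.26 | $76.19
7 | $76.19 | $1.45 | $77.64 | $0.00
Balance reaches $0.00 in payment period 7.

7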